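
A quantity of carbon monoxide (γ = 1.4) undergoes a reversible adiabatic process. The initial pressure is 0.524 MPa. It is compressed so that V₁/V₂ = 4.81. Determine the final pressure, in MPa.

P₂ ≈ 4.72 MPa

Since PV^γ is constant along a reversible adiabat, P₂ = P₁ (V₁/V₂)^γ.
P₂ = 0.524 × 4.81^(1.4) = 4.724 MPa.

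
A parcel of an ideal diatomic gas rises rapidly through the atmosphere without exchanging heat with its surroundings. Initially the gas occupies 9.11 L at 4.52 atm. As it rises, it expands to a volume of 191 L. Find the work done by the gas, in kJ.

W ≈ 7.34 kJ

γ = 7/5 for a diatomic ideal gas.
P₂ = P₁(V₁/V₂)^γ = 4.52×(9.11/191)^(7/5) = 0.06383 atm.
For a reversible adiabat, W_by_gas = (P₁V₁ − P₂V₂)/(γ−1).
W_by = (458000×0.00911 − 6467×0.191) / (2/5) = 7342 J.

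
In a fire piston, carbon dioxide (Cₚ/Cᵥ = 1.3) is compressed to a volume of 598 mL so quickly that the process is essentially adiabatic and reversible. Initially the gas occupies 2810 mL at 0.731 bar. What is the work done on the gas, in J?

P₂ = P₁(V₁/V₂)^γ = 0.731×(2810/598)^(1.3) = 5.464 bar.
For a reversible adiabat, W_by_gas = (P₁V₁ − P₂V₂)/(γ−1).
W_by = (73100×0.00281 − 546400×0.000598) / (0.3) = -404.5 J.
W_on_gas = −W_by = 404.5 J.

W ≈ 404 J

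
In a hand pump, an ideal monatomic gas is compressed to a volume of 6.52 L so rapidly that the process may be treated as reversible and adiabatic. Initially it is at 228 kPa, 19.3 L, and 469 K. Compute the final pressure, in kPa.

P₂ ≈ 1390 kPa

Since PV^γ is constant along a reversible adiabat, P₂ = P₁ (V₁/V₂)^γ.
γ = 5/3 for a monatomic ideal gas.
P₂ = 228 × (19.3/6.52)^(5/3) = 1391 kPa.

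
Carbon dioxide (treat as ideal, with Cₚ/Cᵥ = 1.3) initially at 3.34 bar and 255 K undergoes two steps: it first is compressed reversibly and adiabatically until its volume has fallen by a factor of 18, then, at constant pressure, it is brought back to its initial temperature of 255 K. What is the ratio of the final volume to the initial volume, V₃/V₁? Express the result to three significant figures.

Adiabatic step: V₂/V₁ = 0.05556; T₂ = T₁·18^(0.3) = 606.9 K.
Isobaric step: V₃/V₂ = T₃/T₂ = 255/606.9.
V₃/V₁ = (V₂/V₁)(V₃/V₂) = 0.05556 × (255/606.9) = 0.02334.

V₃/V₁ ≈ 0.0233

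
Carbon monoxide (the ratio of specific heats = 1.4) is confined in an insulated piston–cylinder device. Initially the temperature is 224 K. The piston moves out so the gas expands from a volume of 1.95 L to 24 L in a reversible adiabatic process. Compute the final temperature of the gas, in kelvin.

For a reversible adiabat TV^(γ−1) is constant, so T₂ = T₁ (V₁/V₂)^(γ−1).
T₂ = 224 × (1.95/24)^(0.4) = 82.07 K.

T₂ ≈ 82.1 K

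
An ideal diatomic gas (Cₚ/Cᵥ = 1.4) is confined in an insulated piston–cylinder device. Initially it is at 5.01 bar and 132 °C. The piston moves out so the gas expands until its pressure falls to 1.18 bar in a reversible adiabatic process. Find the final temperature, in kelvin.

T₂ ≈ 268 K

Along an adiabat T P^((1−γ)/γ) is constant, so T₂ = T₁ (P₂/P₁)^((γ−1)/γ).
T₁ = 132 °C = 405.1 K.
T₂ = 405.1 × (1.18/5.01)^(0.286) = 268 K.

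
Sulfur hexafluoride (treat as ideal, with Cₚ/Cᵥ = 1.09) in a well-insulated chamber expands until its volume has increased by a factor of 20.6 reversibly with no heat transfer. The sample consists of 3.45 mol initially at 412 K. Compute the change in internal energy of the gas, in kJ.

Adiabatic: T₁V₁^(γ−1) = T₂V₂^(γ−1) ⇒ T₂ = T₁ (V₁/V₂)^(γ−1).
T₂ = 412 × (1/20.6)^(0.09) = 313.8 K.
Q = 0, so ΔU = W_on_gas = nCᵥΔT with Cᵥ = R/(γ−1) = 92.38 J/(mol·K).
ΔU = 3.45 × 92.38 × (313.8 − 412) = -31300 J.

ΔU ≈ -31.3 kJ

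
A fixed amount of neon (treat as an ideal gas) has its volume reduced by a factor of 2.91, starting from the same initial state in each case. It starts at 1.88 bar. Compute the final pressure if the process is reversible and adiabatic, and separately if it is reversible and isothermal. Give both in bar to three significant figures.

adiabatic: 11.2 bar; isothermal: 5.47 bar

For a monatomic ideal gas γ = 5/3.
Isothermal: P₂ = P₁(V₁/V₂) = 1.88×2.91 = 5.471 bar.
Adiabatic: P₂ = P₁(V₁/V₂)^γ = 1.88×2.91^(5/3) = 11.15 bar.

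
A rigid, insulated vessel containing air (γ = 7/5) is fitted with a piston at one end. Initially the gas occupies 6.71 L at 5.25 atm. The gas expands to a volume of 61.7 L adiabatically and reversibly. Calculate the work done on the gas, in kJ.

P₂ = P₁(V₁/V₂)^γ = 5.25×(6.71/61.7)^(7/5) = 0.2351 atm.
For a reversible adiabat, W_by_gas = (P₁V₁ − P₂V₂)/(γ−1).
W_by = (532000×0.00671 − 23820×0.0617) / (2/5) = 5250 J.
W_on_gas = −W_by = -5250 J.

W ≈ -5.25 kJ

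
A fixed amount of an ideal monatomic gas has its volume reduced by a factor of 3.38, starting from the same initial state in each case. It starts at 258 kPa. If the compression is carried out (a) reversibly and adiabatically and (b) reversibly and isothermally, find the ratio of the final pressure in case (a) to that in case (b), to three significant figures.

P_adiabatic / P_isothermal ≈ 2.25

For a monatomic ideal gas γ = 5/3.
Isothermal: P_b = P₁(V₁/V₂) = 258×3.38.
Adiabatic: P_a = P₁(V₁/V₂)^γ = 258×3.38^(5/3).
P_a/P_b = (V₁/V₂)^(γ−1) = 3.38^(2/3) = 2.252.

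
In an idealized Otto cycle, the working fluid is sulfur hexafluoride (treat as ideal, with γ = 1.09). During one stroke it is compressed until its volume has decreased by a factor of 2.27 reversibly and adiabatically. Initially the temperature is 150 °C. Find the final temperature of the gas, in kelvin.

T₂ ≈ 456 K

Adiabatic: T₁V₁^(γ−1) = T₂V₂^(γ−1) ⇒ T₂ = T₁ (V₁/V₂)^(γ−1).
T₁ = 150 °C = 423.1 K.
T₂ = 423.1 × 2.27^(0.09) = 455.6 K.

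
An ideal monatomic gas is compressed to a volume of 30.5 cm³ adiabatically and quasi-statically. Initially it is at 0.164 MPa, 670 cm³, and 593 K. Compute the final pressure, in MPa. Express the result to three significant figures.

P₂ ≈ 28.3 MPa

Since PV^γ is constant along a reversible adiabat, P₂ = P₁ (V₁/V₂)^γ.
γ = 5/3 for a monatomic ideal gas.
P₂ = 0.164 × (670/30.5)^(5/3) = 28.26 MPa.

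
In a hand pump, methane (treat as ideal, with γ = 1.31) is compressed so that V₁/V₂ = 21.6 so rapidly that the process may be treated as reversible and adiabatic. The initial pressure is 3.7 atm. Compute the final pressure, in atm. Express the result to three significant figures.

Adiabatic: P₁V₁^γ = P₂V₂^γ ⇒ P₂ = P₁ (V₁/V₂)^γ.
P₂ = 3.7 × 21.6^(1.31) = 207.2 atm.

P₂ ≈ 207 atm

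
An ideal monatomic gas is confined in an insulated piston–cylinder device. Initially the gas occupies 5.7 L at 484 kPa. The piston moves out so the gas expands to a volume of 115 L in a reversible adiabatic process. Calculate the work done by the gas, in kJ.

W ≈ 3.58 kJ

γ = 5/3 for a monatomic ideal gas.
P₂ = P₁(V₁/V₂)^γ = 484×(5.7/115)^(5/3) = 3.237 kPa.
For a reversible adiabat, W_by_gas = (P₁V₁ − P₂V₂)/(γ−1).
W_by = (484000×0.0057 − 3237×0.115) / (2/3) = 3580 J.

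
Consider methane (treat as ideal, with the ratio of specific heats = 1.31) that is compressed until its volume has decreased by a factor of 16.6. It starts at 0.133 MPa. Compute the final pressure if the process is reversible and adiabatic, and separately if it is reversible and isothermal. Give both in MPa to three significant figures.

Isothermal: P₂ = P₁(V₁/V₂) = 0.133×16.6 = 2.208 MPa.
Adiabatic: P₂ = P₁(V₁/V₂)^γ = 0.133×16.6^(1.31) = 5.275 MPa.

adiabatic: 5.27 MPa; isothermal: 2.21 MPa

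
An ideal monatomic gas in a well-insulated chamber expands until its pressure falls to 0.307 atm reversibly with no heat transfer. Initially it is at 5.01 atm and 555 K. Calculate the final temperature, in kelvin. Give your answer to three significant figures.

T₂ ≈ 182 K

Along an adiabat T P^((1−γ)/γ) is constant, so T₂ = T₁ (P₂/P₁)^((γ−1)/γ).
For a monatomic ideal gas γ = 5/3, so (γ−1)/γ = 2/5.
T₂ = 555 × (0.307/5.01)^(2/5) = 181.6 K.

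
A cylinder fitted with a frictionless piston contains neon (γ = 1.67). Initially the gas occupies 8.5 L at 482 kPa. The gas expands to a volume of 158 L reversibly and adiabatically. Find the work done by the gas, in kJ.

W ≈ 5.25 kJ

P₂ = P₁(V₁/V₂)^γ = 482×(8.5/158)^(1.67) = 3.659 kPa.
For a reversible adiabat, W_by_gas = (P₁V₁ − P₂V₂)/(γ−1).
W_by = (482000×0.0085 − 3659×0.158) / (0.67) = 5252 J.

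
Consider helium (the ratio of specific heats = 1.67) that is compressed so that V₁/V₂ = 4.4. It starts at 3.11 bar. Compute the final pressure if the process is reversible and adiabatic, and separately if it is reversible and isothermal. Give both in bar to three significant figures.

Isothermal: P₂ = P₁(V₁/V₂) = 3.11×4.4 = 13.68 bar.
Adiabatic: P₂ = P₁(V₁/V₂)^γ = 3.11×4.4^(1.67) = 36.93 bar.

adiabatic: 36.9 bar; isothermal: 13.7 bar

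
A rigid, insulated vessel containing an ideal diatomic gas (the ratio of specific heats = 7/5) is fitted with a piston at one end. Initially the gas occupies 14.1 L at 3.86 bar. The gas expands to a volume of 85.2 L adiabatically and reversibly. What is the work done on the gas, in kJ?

W ≈ -6.98 kJ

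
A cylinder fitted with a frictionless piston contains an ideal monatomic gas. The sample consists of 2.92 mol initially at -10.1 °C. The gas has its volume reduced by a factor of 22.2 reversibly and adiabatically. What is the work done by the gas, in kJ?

W ≈ -66.1 kJ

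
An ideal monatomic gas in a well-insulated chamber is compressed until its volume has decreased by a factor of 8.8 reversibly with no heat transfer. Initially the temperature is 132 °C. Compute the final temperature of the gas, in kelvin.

Adiabatic: T₁V₁^(γ−1) = T₂V₂^(γ−1) ⇒ T₂ = T₁ (V₁/V₂)^(γ−1).
For a monatomic ideal gas γ = 5/3, so γ−1 = 2/3.
T₁ = 132 °C = 405.1 K.
T₂ = 405.1 × 8.8^(2/3) = 1727 K.

T₂ ≈ 1730 K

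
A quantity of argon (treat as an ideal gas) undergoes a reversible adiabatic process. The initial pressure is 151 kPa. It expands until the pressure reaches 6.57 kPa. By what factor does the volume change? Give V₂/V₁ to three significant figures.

V₂/V₁ ≈ 6.56

From PV^γ = const, V₂/V₁ = (P₁/P₂)^(1/γ).
For a monatomic ideal gas γ = 5/3.
V₂/V₁ = (151/6.57)^(3/5) = 6.559.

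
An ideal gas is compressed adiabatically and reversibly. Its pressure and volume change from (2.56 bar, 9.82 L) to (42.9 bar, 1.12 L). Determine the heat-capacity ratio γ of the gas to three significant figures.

γ ≈ 1.30

PV^γ = const ⇒ γ = ln(P₂/P₁) / ln(V₁/V₂).
γ = ln(42.9/2.56) / ln(9.82/1.12) = 1.298.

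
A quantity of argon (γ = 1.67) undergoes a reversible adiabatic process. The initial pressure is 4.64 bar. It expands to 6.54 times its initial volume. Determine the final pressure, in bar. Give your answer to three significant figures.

P₂ ≈ 0.202 bar

Since PV^γ is constant along a reversible adiabat, P₂ = P₁ (V₁/V₂)^γ.
P₂ = 4.64 × (1/6.54)^(1.67) = 0.2016 bar.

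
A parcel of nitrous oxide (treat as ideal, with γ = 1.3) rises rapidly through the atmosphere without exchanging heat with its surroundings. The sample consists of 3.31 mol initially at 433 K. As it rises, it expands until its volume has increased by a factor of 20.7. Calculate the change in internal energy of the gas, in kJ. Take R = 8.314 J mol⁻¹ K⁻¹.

ΔU ≈ -23.7 kJ

Adiabatic: T₁V₁^(γ−1) = T₂V₂^(γ−1) ⇒ T₂ = T₁ (V₁/V₂)^(γ−1).
T₂ = 433 × (1/20.7)^(0.3) = 174.5 K.
Q = 0, so ΔU = W_on_gas = nCᵥΔT with Cᵥ = R/(γ−1) = 27.71 J/(mol·K).
ΔU = 3.31 × 27.71 × (174.5 − 433) = -23720 J.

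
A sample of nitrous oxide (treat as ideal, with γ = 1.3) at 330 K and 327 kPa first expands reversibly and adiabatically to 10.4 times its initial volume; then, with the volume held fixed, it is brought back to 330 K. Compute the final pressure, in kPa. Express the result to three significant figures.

P₃ ≈ 31.4 kPa

Adiabatic step (PV^γ = const): P₂ = 327×(1/10.4)^(1.3) = 15.57 kPa; T₂ = 330×(1/10.4)^(0.3) = 163.5 K.
Isochoric: P₃ = P₂(T₃/T₂) = 15.57 × (330/163.5) = 31.44 kPa.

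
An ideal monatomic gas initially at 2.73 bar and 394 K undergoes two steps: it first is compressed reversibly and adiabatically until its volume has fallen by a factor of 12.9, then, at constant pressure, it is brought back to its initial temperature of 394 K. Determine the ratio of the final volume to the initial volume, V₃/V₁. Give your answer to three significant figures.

V₃/V₁ ≈ 0.0141

For a monatomic ideal gas γ = 5/3.
Adiabatic step: V₂/V₁ = 0.07752; T₂ = T₁·12.9^(2/3) = 2167 K.
Isobaric step: V₃/V₂ = T₃/T₂ = 394/2167.
V₃/V₁ = (V₂/V₁)(V₃/V₂) = 0.07752 × (394/2167) = 0.01409.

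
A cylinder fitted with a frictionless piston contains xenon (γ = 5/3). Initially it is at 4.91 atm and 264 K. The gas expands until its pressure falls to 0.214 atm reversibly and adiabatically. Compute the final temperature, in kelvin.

T₂ ≈ 75.4 K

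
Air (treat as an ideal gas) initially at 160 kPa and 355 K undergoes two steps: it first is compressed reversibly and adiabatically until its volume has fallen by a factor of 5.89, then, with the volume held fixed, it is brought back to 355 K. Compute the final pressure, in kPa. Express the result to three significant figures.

P₃ ≈ 942 kPa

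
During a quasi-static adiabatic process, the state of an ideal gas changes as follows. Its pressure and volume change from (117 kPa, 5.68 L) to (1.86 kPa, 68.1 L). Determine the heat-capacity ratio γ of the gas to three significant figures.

PV^γ = const ⇒ γ = ln(P₂/P₁) / ln(V₁/V₂).
γ = ln(1.86/117) / ln(5.68/68.1) = 1.667.

γ ≈ 1.67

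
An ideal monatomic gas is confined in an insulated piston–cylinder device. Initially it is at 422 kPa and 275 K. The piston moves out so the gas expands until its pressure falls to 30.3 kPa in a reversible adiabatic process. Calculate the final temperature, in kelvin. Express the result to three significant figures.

T₂ ≈ 95.9 K

Along an adiabat T P^((1−γ)/γ) is constant, so T₂ = T₁ (P₂/P₁)^((γ−1)/γ).
For a monatomic ideal gas γ = 5/3, so (γ−1)/γ = 2/5.
T₂ = 275 × (30.3/422)^(2/5) = 95.89 K.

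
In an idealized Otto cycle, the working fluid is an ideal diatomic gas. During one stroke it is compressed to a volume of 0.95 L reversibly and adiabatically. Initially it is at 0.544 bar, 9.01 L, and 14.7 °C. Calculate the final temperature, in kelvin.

Adiabatic: T₁V₁^(γ−1) = T₂V₂^(γ−1) ⇒ T₂ = T₁ (V₁/V₂)^(γ−1).
γ = 7/5 for a diatomic ideal gas.
T₁ = 14.7 °C = 287.8 K.
T₂ = 287.8 × (9.01/0.95)^(2/5) = 707.9 K.

T₂ ≈ 708 K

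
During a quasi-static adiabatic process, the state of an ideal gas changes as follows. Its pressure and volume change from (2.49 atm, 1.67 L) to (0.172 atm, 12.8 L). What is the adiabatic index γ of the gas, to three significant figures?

γ ≈ 1.31

PV^γ = const ⇒ γ = ln(P₂/P₁) / ln(V₁/V₂).
γ = ln(0.172/2.49) / ln(1.67/12.8) = 1.312.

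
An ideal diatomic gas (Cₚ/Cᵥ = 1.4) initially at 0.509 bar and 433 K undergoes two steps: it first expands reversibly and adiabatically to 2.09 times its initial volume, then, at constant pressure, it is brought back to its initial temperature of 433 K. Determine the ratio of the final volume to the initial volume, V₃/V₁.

Adiabatic step: V₂/V₁ = 2.09; T₂ = T₁·(1/2.09)^(0.4) = 322.4 K.
Isobaric step: V₃/V₂ = T₃/T₂ = 433/322.4.
V₃/V₁ = (V₂/V₁)(V₃/V₂) = 2.09 × (433/322.4) = 2.807.

V₃/V₁ ≈ 2.81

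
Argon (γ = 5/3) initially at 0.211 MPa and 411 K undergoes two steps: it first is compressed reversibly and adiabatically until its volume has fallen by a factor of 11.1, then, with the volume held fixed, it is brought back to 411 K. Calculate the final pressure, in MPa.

Adiabatic step (PV^γ = const): P₂ = 0.211×11.1^(5/3) = 11.65 MPa; T₂ = 411×11.1^(2/3) = 2045 K.
Isochoric: P₃ = P₂(T₃/T₂) = 11.65 × (411/2045) = 2.342 MPa.

P₃ ≈ 2.34 MPa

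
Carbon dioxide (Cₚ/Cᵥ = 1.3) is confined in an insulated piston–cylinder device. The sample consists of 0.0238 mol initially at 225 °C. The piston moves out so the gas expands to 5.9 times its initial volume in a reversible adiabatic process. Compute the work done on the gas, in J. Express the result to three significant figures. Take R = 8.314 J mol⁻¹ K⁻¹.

Adiabatic: T₁V₁^(γ−1) = T₂V₂^(γ−1) ⇒ T₂ = T₁ (V₁/V₂)^(γ−1).
T₁ = 225 °C = 498.1 K.
T₂ = 498.1 × (1/5.9)^(0.3) = 292.5 K.
Q = 0, so ΔU = W_on_gas = nCᵥΔT with Cᵥ = R/(γ−1) = 27.71 J/(mol·K).
ΔU = 0.0238 × 27.71 × (292.5 − 498.1) = -135.7 J.

W ≈ -136 J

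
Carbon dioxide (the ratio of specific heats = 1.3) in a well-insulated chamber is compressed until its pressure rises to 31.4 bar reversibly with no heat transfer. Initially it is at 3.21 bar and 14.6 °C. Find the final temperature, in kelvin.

T₂ ≈ 487 K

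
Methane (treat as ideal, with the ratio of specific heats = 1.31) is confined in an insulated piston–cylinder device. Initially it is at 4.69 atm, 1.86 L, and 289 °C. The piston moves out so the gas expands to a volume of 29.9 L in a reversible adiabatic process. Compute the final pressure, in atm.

Since PV^γ is constant along a reversible adiabat, P₂ = P₁ (V₁/V₂)^γ.
P₂ = 4.69 × (1.86/29.9)^(1.31) = 0.1233 atm.

P₂ ≈ 0.123 atm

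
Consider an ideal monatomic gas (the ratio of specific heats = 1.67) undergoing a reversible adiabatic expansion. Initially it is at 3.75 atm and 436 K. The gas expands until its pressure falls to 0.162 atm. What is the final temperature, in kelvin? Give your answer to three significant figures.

T₂ ≈ 124 K

Adiabatic: T₂/T₁ = (P₂/P₁)^((γ−1)/γ).
T₂ = 436 × (0.162/3.75)^(0.401) = 123.6 K.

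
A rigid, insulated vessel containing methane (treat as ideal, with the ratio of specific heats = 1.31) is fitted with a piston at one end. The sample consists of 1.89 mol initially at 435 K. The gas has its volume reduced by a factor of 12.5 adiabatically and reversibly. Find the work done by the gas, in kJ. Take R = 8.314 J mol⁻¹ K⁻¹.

Adiabatic: T₁V₁^(γ−1) = T₂V₂^(γ−1) ⇒ T₂ = T₁ (V₁/V₂)^(γ−1).
T₂ = 435 × 12.5^(0.31) = 951.8 K.
Q = 0, so ΔU = W_on_gas = nCᵥΔT with Cᵥ = R/(γ−1) = 26.82 J/(mol·K).
ΔU = 1.89 × 26.82 × (951.8 − 435) = 26190 J.
Work done by the gas = −ΔU = -26190 J.

W ≈ -26.2 kJ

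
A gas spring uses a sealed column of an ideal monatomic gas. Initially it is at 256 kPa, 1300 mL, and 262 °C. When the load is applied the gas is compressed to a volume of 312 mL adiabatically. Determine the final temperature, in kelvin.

Adiabatic: T₁V₁^(γ−1) = T₂V₂^(γ−1) ⇒ T₂ = T₁ (V₁/V₂)^(γ−1).
γ = 5/3 for a monatomic ideal gas.
T₁ = 262 °C = 535.1 K.
T₂ = 535.1 × (1300/312)^(2/3) = 1386 K.

T₂ ≈ 1390 K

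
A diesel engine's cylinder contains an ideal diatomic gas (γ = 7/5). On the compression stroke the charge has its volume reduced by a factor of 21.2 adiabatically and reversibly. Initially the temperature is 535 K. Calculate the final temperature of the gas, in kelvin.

For a reversible adiabat TV^(γ−1) is constant, so T₂ = T₁ (V₁/V₂)^(γ−1).
T₂ = 535 × 21.2^(2/5) = 1815 K.

T₂ ≈ 1820 K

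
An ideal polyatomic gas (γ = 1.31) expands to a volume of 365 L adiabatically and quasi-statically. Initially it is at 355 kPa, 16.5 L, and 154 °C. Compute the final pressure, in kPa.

P₂ ≈ 6.15 kPa

Since PV^γ is constant along a reversible adiabat, P₂ = P₁ (V₁/V₂)^γ.
P₂ = 355 × (16.5/365)^(1.31) = 6.145 kPa.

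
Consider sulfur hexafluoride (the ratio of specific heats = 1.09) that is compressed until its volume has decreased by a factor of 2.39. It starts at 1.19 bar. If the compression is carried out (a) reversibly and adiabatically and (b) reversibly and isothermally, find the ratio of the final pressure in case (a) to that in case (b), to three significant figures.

P_adiabatic / P_isothermal ≈ 1.08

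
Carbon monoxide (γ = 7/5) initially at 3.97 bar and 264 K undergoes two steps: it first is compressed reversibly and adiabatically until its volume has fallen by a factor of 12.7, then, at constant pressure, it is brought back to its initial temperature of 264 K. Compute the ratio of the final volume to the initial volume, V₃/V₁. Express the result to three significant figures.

V₃/V₁ ≈ 0.0285

Adiabatic step: V₂/V₁ = 0.07874; T₂ = T₁·12.7^(2/5) = 729.7 K.
Isobaric step: V₃/V₂ = T₃/T₂ = 264/729.7.
V₃/V₁ = (V₂/V₁)(V₃/V₂) = 0.07874 × (264/729.7) = 0.02849.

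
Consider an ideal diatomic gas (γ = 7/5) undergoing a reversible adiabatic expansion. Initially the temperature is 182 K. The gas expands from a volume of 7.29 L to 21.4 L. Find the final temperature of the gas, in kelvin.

Adiabatic: T₁V₁^(γ−1) = T₂V₂^(γ−1) ⇒ T₂ = T₁ (V₁/V₂)^(γ−1).
T₂ = 182 × (7.29/21.4)^(2/5) = 118.3 K.

T₂ ≈ 118 K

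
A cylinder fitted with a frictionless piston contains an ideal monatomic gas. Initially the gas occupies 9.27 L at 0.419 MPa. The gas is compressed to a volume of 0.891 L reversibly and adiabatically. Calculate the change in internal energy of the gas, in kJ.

γ = 5/3 for a monatomic ideal gas.
P₂ = P₁(V₁/V₂)^γ = 0.419×(9.27/0.891)^(5/3) = 20.78 MPa.
For a reversible adiabat, W_by_gas = (P₁V₁ − P₂V₂)/(γ−1).
W_by = (419000×0.00927 − 2.078×10^7×0.000891) / (2/3) = -21940 J.
Q = 0 ⇒ ΔU = −W_by = 21940 J.

ΔU ≈ 21.9 kJ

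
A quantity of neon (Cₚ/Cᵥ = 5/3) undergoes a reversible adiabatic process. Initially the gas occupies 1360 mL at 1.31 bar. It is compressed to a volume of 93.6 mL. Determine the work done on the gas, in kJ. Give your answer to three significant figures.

P₂ = P₁(V₁/V₂)^γ = 1.31×(1360/93.6)^(5/3) = 113.3 bar.
For a reversible adiabat, W_by_gas = (P₁V₁ − P₂V₂)/(γ−1).
W_by = (131000×0.00136 − 1.133×10^7×9.36×10^-5) / (2/3) = -1324 J.
W_on_gas = −W_by = 1324 J.

W ≈ 1.32 kJ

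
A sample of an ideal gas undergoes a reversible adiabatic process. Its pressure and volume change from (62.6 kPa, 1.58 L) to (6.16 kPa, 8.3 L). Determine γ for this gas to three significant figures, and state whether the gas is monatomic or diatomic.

PV^γ = const ⇒ γ = ln(P₂/P₁) / ln(V₁/V₂).
γ = ln(6.16/62.6) / ln(1.58/8.3) = 1.398.
γ ≈ 1.40 is close to 7/5, so the gas is diatomic.

γ ≈ 1.40; diatomic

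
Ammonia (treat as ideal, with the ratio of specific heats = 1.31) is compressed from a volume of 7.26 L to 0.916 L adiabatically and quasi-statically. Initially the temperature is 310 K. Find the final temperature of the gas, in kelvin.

T₂ ≈ 589 K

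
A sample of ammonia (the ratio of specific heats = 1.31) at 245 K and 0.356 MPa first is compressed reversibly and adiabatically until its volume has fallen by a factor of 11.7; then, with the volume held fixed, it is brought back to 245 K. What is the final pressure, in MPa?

P₃ ≈ 4.17 MPa

Adiabatic step (PV^γ = const): P₂ = 0.356×11.7^(1.31) = 8.928 MPa; T₂ = 245×11.7^(0.31) = 525.2 K.
Isochoric: P₃ = P₂(T₃/T₂) = 8.928 × (245/525.2) = 4.165 MPa.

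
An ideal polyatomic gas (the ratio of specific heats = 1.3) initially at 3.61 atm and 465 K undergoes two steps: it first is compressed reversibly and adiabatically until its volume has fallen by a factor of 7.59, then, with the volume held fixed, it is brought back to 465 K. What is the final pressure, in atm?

Adiabatic step (PV^γ = const): P₂ = 3.61×7.59^(1.3) = 50.33 atm; T₂ = 465×7.59^(0.3) = 854.1 K.
Isochoric: P₃ = P₂(T₃/T₂) = 50.33 × (465/854.1) = 27.4 atm.

P₃ ≈ 27.4 atm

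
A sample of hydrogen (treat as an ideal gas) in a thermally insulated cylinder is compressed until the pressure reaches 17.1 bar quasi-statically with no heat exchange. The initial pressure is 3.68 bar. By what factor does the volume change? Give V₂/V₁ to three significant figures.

V₂/V₁ ≈ 0.334

From PV^γ = const, V₂/V₁ = (P₁/P₂)^(1/γ).
For a diatomic ideal gas γ = 7/5.
V₂/V₁ = (3.68/17.1)^(5/7) = 0.3338.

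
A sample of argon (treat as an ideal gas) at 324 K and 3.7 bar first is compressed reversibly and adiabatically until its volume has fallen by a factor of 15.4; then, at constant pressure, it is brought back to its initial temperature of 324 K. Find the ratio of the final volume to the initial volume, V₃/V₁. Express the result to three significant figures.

For a monatomic ideal gas γ = 5/3.
Adiabatic step: V₂/V₁ = 0.06494; T₂ = T₁·15.4^(2/3) = 2006 K.
Isobaric step: V₃/V₂ = T₃/T₂ = 324/2006.
V₃/V₁ = (V₂/V₁)(V₃/V₂) = 0.06494 × (324/2006) = 0.01049.

V₃/V₁ ≈ 0.0105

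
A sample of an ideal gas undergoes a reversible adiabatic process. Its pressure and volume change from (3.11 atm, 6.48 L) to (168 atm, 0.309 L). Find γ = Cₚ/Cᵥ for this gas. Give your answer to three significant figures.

PV^γ = const ⇒ γ = ln(P₂/P₁) / ln(V₁/V₂).
γ = ln(168/3.11) / ln(6.48/0.309) = 1.311.

γ ≈ 1.31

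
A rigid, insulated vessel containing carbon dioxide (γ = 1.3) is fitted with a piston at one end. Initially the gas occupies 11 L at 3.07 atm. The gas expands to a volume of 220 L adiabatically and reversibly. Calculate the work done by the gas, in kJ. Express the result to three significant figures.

W ≈ 6.76 kJ

P₂ = P₁(V₁/V₂)^γ = 3.07×(11/220)^(1.3) = 0.06249 atm.
For a reversible adiabat, W_by_gas = (P₁V₁ − P₂V₂)/(γ−1).
W_by = (311100×0.011 − 6332×0.22) / (0.3) = 6763 J.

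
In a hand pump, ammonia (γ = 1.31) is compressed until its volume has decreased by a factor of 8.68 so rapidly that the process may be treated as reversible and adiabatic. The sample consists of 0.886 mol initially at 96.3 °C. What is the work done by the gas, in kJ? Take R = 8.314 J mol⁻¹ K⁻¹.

Adiabatic: T₁V₁^(γ−1) = T₂V₂^(γ−1) ⇒ T₂ = T₁ (V₁/V₂)^(γ−1).
T₁ = 96.3 °C = 369.4 K.
T₂ = 369.4 × 8.68^(0.31) = 721.9 K.
Q = 0, so ΔU = W_on_gas = nCᵥΔT with Cᵥ = R/(γ−1) = 26.82 J/(mol·K).
ΔU = 0.886 × 26.82 × (721.9 − 369.4) = 8376 J.
Work done by the gas = −ΔU = -8376 J.

W ≈ -8.38 kJ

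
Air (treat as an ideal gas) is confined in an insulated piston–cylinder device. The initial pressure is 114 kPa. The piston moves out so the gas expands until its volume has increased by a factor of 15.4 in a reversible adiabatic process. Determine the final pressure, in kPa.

P₂ ≈ 2.48 kPa

Since PV^γ is constant along a reversible adiabat, P₂ = P₁ (V₁/V₂)^γ.
For a diatomic ideal gas γ = 7/5.
P₂ = 114 × (1/15.4)^(7/5) = 2.48 kPa.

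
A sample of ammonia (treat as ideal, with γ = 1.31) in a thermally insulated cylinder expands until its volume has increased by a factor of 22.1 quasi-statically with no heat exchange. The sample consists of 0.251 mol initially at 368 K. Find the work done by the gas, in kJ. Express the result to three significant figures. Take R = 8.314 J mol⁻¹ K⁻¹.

For a reversible adiabat TV^(γ−1) is constant, so T₂ = T₁ (V₁/V₂)^(γ−1).
T₂ = 368 × (1/22.1)^(0.31) = 141 K.
Q = 0, so ΔU = W_on_gas = nCᵥΔT with Cᵥ = R/(γ−1) = 26.82 J/(mol·K).
ΔU = 0.251 × 26.82 × (141 − 368) = -1528 J.
Work done by the gas = −ΔU = 1528 J.

W ≈ 1.53 kJ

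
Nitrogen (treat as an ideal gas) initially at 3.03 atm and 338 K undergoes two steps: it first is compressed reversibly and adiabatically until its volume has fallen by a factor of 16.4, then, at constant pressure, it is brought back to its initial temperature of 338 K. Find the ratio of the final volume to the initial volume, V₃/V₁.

For a diatomic ideal gas γ = 7/5.
Adiabatic step: V₂/V₁ = 0.06098; T₂ = T₁·16.4^(2/5) = 1035 K.
Isobaric step: V₃/V₂ = T₃/T₂ = 338/1035.
V₃/V₁ = (V₂/V₁)(V₃/V₂) = 0.06098 × (338/1035) = 0.01992.

V₃/V₁ ≈ 0.0199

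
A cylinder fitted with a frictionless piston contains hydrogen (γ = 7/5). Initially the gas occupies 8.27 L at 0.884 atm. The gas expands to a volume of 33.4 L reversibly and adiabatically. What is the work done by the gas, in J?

W ≈ 792 J

P₂ = P₁(V₁/V₂)^γ = 0.884×(8.27/33.4)^(7/5) = 0.1252 atm.
For a reversible adiabat, W_by_gas = (P₁V₁ − P₂V₂)/(γ−1).
W_by = (89570×0.00827 − 12690×0.0334) / (2/5) = 792.3 J.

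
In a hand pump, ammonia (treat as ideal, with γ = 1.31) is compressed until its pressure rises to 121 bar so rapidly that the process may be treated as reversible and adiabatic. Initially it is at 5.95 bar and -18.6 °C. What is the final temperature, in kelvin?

T₂ ≈ 519 K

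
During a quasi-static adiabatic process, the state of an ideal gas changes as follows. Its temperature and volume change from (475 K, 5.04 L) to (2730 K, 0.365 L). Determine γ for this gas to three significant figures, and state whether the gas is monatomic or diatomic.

TV^(γ−1) = const ⇒ γ − 1 = ln(T₂/T₁) / ln(V₁/V₂).
γ = 1 + ln(2730/475) / ln(5.04/0.365) = 1.666.
γ ≈ 1.67 is close to 5/3, so the gas is monatomic.

γ ≈ 1.67; monatomic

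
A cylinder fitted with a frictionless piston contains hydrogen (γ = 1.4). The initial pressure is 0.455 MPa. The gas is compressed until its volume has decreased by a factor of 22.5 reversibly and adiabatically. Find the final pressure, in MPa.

P₂ ≈ 35.6 MPa

Since PV^γ is constant along a reversible adiabat, P₂ = P₁ (V₁/V₂)^γ.
P₂ = 0.455 × 22.5^(1.4) = 35.57 MPa.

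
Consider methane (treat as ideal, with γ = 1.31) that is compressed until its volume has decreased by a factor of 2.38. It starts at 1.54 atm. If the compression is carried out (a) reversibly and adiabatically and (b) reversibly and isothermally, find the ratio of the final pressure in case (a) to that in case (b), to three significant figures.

P_adiabatic / P_isothermal ≈ 1.31

Isothermal: P_b = P₁(V₁/V₂) = 1.54×2.38.
Adiabatic: P_a = P₁(V₁/V₂)^γ = 1.54×2.38^(1.31).
P_a/P_b = (V₁/V₂)^(γ−1) = 2.38^(0.31) = 1.308.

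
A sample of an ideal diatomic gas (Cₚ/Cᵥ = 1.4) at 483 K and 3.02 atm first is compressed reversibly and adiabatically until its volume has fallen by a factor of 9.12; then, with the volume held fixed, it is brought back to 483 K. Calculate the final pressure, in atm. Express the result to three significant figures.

P₃ ≈ 27.5 atm

Adiabatic step (PV^γ = const): P₂ = 3.02×9.12^(1.4) = 66.68 atm; T₂ = 483×9.12^(0.4) = 1169 K.
Isochoric: P₃ = P₂(T₃/T₂) = 66.68 × (483/1169) = 27.54 atm.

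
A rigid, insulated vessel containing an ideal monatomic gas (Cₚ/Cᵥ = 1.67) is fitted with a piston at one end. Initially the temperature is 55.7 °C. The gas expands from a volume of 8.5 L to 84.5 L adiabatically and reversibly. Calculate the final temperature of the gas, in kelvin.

T₂ ≈ 70.6 K

Adiabatic: T₁V₁^(γ−1) = T₂V₂^(γ−1) ⇒ T₂ = T₁ (V₁/V₂)^(γ−1).
T₁ = 55.7 °C = 328.8 K.
T₂ = 328.8 × (8.5/84.5)^(0.67) = 70.59 K.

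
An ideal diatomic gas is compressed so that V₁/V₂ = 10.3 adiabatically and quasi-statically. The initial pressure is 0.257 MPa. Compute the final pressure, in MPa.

P₂ ≈ 6.73 MPa

Adiabatic: P₁V₁^γ = P₂V₂^γ ⇒ P₂ = P₁ (V₁/V₂)^γ.
For a diatomic ideal gas γ = 7/5.
P₂ = 0.257 × 10.3^(7/5) = 6.728 MPa.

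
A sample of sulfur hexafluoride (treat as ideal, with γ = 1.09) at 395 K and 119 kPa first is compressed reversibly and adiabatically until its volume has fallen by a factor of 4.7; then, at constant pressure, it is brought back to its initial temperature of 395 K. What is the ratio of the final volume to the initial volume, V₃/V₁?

V₃/V₁ ≈ 0.185

Adiabatic step: V₂/V₁ = 0.2128; T₂ = T₁·4.7^(0.09) = 454 K.
Isobaric step: V₃/V₂ = T₃/T₂ = 395/454.
V₃/V₁ = (V₂/V₁)(V₃/V₂) = 0.2128 × (395/454) = 0.1851.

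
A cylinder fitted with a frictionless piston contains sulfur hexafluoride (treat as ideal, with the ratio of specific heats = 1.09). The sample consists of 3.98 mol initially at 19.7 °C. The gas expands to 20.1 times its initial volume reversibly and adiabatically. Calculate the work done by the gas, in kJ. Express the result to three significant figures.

W ≈ 25.5 kJ

For a reversible adiabat TV^(γ−1) is constant, so T₂ = T₁ (V₁/V₂)^(γ−1).
T₁ = 19.7 °C = 292.8 K.
T₂ = 292.8 × (1/20.1)^(0.09) = 223.5 K.
Q = 0, so ΔU = W_on_gas = nCᵥΔT with Cᵥ = R/(γ−1) = 92.38 J/(mol·K).
ΔU = 3.98 × 92.38 × (223.5 − 292.8) = -25480 J.
Work done by the gas = −ΔU = 25480 J.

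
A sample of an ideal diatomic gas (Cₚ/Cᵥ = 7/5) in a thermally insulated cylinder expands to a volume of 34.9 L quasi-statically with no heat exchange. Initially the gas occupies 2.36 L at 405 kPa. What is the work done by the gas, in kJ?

P₂ = P₁(V₁/V₂)^γ = 405×(2.36/34.9)^(7/5) = 9.323 kPa.
For a reversible adiabat, W_by_gas = (P₁V₁ − P₂V₂)/(γ−1).
W_by = (405000×0.00236 − 9323×0.0349) / (2/5) = 1576 J.

W ≈ 1.58 kJ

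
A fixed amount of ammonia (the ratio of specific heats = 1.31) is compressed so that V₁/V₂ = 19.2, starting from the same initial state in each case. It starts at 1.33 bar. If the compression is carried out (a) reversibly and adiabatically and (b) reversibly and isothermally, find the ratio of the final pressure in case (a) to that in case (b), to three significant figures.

P_adiabatic / P_isothermal ≈ 2.50

Isothermal: P_b = P₁(V₁/V₂) = 1.33×19.2.
Adiabatic: P_a = P₁(V₁/V₂)^γ = 1.33×19.2^(1.31).
P_a/P_b = (V₁/V₂)^(γ−1) = 19.2^(0.31) = 2.499.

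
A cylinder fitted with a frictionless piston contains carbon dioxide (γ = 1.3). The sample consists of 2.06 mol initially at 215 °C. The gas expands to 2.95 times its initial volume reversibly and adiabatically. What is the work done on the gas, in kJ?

W ≈ -7.72 kJ

Adiabatic: T₁V₁^(γ−1) = T₂V₂^(γ−1) ⇒ T₂ = T₁ (V₁/V₂)^(γ−1).
T₁ = 215 °C = 488.1 K.
T₂ = 488.1 × (1/2.95)^(0.3) = 352.9 K.
Q = 0, so ΔU = W_on_gas = nCᵥΔT with Cᵥ = R/(γ−1) = 27.71 J/(mol·K).
ΔU = 2.06 × 27.71 × (352.9 − 488.1) = -7723 J.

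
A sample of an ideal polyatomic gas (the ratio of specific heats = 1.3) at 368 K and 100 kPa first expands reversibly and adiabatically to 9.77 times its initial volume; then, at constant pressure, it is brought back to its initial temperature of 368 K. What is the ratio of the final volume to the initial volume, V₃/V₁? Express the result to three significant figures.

V₃/V₁ ≈ 19.4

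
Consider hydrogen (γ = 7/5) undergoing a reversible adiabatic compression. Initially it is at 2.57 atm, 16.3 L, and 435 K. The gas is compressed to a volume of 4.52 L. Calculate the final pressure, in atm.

Since PV^γ is constant along a reversible adiabat, P₂ = P₁ (V₁/V₂)^γ.
P₂ = 2.57 × (16.3/4.52)^(7/5) = 15.48 atm.

P₂ ≈ 15.5 atm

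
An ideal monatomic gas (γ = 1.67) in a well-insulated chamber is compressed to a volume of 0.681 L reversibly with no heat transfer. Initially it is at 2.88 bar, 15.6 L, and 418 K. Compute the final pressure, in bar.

Adiabatic: P₁V₁^γ = P₂V₂^γ ⇒ P₂ = P₁ (V₁/V₂)^γ.
P₂ = 2.88 × (15.6/0.681)^(1.67) = 537.7 bar.

P₂ ≈ 538 bar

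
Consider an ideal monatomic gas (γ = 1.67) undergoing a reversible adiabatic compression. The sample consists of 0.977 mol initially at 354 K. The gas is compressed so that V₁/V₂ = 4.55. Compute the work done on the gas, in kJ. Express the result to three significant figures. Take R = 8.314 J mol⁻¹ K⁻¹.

Adiabatic: T₁V₁^(γ−1) = T₂V₂^(γ−1) ⇒ T₂ = T₁ (V₁/V₂)^(γ−1).
T₂ = 354 × 4.55^(0.67) = 976.9 K.
Q = 0, so ΔU = W_on_gas = nCᵥΔT with Cᵥ = R/(γ−1) = 12.41 J/(mol·K).
ΔU = 0.977 × 12.41 × (976.9 − 354) = 7552 J.

W ≈ 7.55 kJ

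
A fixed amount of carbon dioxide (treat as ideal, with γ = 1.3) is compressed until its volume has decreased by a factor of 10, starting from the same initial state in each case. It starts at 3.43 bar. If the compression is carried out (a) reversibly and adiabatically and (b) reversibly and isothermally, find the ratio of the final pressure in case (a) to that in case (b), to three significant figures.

Isothermal: P_b = P₁(V₁/V₂) = 3.43×10.
Adiabatic: P_a = P₁(V₁/V₂)^γ = 3.43×10^(1.3).
P_a/P_b = (V₁/V₂)^(γ−1) = 10^(0.3) = 1.995.

P_adiabatic / P_isothermal ≈ 2.00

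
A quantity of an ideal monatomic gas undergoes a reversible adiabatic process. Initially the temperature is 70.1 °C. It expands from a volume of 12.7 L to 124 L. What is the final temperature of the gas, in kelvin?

Adiabatic: T₁V₁^(γ−1) = T₂V₂^(γ−1) ⇒ T₂ = T₁ (V₁/V₂)^(γ−1).
For a monatomic ideal gas γ = 5/3, so γ−1 = 2/3.
T₁ = 70.1 °C = 343.2 K.
T₂ = 343.2 × (12.7/124)^(2/3) = 75.14 K.

T₂ ≈ 75.1 K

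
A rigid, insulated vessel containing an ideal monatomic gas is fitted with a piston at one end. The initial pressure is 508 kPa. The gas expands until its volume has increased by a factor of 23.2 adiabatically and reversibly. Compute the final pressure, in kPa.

Since PV^γ is constant along a reversible adiabat, P₂ = P₁ (V₁/V₂)^γ.
For a monatomic ideal gas γ = 5/3.
P₂ = 508 × (1/23.2)^(5/3) = 2.692 kPa.

P₂ ≈ 2.69 kPa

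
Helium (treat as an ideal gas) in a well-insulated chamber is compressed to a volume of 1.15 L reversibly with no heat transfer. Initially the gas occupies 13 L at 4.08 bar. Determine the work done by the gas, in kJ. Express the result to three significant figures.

W ≈ -32.1 kJ

γ = 5/3 for a monatomic ideal gas.
P₂ = P₁(V₁/V₂)^γ = 4.08×(13/1.15)^(5/3) = 232.3 bar.
For a reversible adiabat, W_by_gas = (P₁V₁ − P₂V₂)/(γ−1).
W_by = (408000×0.013 − 2.323×10^7×0.00115) / (2/3) = -32120 J.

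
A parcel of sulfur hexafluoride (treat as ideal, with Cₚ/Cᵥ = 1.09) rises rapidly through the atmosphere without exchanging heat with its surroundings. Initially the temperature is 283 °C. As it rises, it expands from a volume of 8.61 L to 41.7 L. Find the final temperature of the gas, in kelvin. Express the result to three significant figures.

For a reversible adiabat TV^(γ−1) is constant, so T₂ = T₁ (V₁/V₂)^(γ−1).
T₁ = 283 °C = 556.1 K.
T₂ = 556.1 × (8.61/41.7)^(0.09) = 482.5 K.

T₂ ≈ 483 K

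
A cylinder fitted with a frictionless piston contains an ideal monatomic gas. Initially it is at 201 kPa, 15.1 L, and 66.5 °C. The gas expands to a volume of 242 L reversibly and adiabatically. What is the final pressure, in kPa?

P₂ ≈ 1.97 kPa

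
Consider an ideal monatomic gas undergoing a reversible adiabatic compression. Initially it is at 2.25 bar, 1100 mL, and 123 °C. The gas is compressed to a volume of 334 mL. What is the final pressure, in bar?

Since PV^γ is constant along a reversible adiabat, P₂ = P₁ (V₁/V₂)^γ.
γ = 5/3 for a monatomic ideal gas.
P₂ = 2.25 × (1100/334)^(5/3) = 16.4 bar.

P₂ ≈ 16.4 bar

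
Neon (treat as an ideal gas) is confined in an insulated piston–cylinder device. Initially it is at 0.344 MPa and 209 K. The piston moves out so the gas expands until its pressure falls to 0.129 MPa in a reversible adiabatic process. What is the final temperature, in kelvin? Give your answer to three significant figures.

Adiabatic: T₂/T₁ = (P₂/P₁)^((γ−1)/γ).
For a monatomic ideal gas γ = 5/3, so (γ−1)/γ = 2/5.
T₂ = 209 × (0.129/0.344)^(2/5) = 141.2 K.

T₂ ≈ 141 K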